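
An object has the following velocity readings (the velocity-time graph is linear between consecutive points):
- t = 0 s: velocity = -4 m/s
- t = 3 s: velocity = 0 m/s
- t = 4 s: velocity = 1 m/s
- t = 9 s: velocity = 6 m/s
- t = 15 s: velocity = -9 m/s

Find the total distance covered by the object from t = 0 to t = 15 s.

47.4 m

Total distance travelled is ∫|v| dt — sum the magnitudes of each area piece.
0–3 s: |½(-4 + 0)(3)| = 6 m
3–4 s: |½(0 + 1)(1)| = 0.5 m
4–9 s: |½(1 + 6)(5)| = 17.5 m
9–15 s: v = 0 at t = 11.4 s; triangle areas 7.2 + 16.2 = 23.4 m
Total distance = 47.4 m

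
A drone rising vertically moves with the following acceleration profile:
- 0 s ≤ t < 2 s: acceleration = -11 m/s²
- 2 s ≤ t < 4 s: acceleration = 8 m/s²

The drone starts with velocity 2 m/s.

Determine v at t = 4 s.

-4 m/s

Δv equals the area under the a-t graph; then v = v₀ + Δv.
0–2 s: -11 × 2 = -22 m/s
2–4 s: 8 × 2 = 16 m/s
Δv = -6 m/s, so v(4) = 2 + (-6) = -4 m/s.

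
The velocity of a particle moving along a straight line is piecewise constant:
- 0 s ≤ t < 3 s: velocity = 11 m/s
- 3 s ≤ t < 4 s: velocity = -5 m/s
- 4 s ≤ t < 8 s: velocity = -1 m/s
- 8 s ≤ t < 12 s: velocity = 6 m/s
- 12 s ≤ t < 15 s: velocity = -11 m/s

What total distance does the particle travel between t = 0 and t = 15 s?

99 m

Total distance travelled is ∫|v| dt — sum the magnitudes of each area piece.
0–3 s: |11| × 3 = 33 m
3–4 s: |-5| × 1 = 5 m
4–8 s: |-1| × 4 = 4 m
8–12 s: |6| × 4 = 24 m
12–15 s: |-11| × 3 = 33 m
Total distance = 99 m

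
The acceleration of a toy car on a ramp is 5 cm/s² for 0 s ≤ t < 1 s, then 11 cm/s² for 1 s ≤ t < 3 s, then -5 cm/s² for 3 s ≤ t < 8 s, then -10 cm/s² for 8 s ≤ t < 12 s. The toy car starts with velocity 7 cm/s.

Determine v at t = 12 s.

Δv equals the area under the a-t graph; then v = v₀ + Δv.
0–1 s: 5 × 1 = 5 cm/s
1–3 s: 11 × 2 = 22 cm/s
3–8 s: -5 × 5 = -25 cm/s
8–12 s: -10 × 4 = -40 cm/s
Δv = -38 cm/s, so v(12) = 7 + (-38) = -31 cm/s.

-31 cm/s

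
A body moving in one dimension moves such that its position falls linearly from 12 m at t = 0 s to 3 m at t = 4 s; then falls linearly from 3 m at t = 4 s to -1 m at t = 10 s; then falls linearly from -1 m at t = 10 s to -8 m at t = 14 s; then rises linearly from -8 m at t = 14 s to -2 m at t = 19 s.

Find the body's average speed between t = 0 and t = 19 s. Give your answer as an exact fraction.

26/19 m/s

Average speed = (total path length)/(elapsed time); on a piecewise-linear x-t graph the path length is Σ|Δx|.
0–4 s: |Δx| = |3 − 12| = 9 m
4–10 s: |Δx| = |-1 − 3| = 4 m
10–14 s: |Δx| = |-8 − -1| = 7 m
14–19 s: |Δx| = |-2 − -8| = 6 m
Total path = 26 m; average speed = 26/19 = 26/19 m/s.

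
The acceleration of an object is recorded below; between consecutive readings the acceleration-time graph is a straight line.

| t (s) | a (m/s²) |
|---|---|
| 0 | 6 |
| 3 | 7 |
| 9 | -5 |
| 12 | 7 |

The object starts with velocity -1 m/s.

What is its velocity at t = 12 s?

27.5 m/s

Δv equals the area under the a-t graph; then v = v₀ + Δv.
0–3 s: ½(6 + 7)(3) = 19.5 m/s
3–9 s: ½(7 + -5)(6) = 6 m/s
9–12 s: ½(-5 + 7)(3) = 3 m/s
Δv = 28.5 m/s, so v(12) = -1 + (28.5) = 27.5 m/s.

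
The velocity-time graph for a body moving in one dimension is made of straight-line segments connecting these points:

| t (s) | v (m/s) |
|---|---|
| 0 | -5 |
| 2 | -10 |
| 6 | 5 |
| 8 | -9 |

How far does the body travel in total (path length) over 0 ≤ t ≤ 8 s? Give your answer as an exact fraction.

Distance (not displacement) is the total path length: add the absolute areas under v-t.
0–2 s: |½(-5 + -10)(2)| = 15 m
2–6 s: v = 0 at t = 14/3 s; triangle areas 40/3 + 10/3 = 50/3 m
6–8 s: v = 0 at t = 47/7 s; triangle areas 25/14 + 81/14 = 53/7 m
Total distance = 824/21 m

824/21 m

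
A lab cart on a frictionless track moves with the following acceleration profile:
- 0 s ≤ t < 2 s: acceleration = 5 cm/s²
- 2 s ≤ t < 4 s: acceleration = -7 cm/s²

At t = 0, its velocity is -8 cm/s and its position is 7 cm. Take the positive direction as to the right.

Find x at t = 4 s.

On each constant-a segment, Δv = aΔt and Δx = v₀Δt + ½aΔt²; chain segment to segment.
0–2 s: v starts -8 cm/s; Δx = -8·2 + ½·5·2² = -6 cm; v ends 2 cm/s.
2–4 s: v starts 2 cm/s; Δx = 2·2 + ½·-7·2² = -10 cm; v ends -12 cm/s.
x(4) = 7 + Σ Δx = -9 cm.

-9 cm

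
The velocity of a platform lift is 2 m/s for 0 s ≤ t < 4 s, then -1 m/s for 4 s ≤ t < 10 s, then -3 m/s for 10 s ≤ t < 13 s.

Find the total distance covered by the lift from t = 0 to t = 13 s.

23 m

Distance (not displacement) is the total path length: add the absolute areas under v-t.
0–4 s: |2| × 4 = 8 m
4–10 s: |-1| × 6 = 6 m
10–13 s: |-3| × 3 = 9 m
Total distance = 23 m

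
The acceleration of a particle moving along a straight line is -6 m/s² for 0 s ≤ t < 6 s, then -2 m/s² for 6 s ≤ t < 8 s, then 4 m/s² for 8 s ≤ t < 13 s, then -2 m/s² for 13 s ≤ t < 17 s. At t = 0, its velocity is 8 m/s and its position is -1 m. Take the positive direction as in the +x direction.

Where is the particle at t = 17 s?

-295 m

On each constant-a segment, Δv = aΔt and Δx = v₀Δt + ½aΔt²; chain segment to segment.
0–6 s: v starts 8 m/s; Δx = 8·6 + ½·-6·6² = -60 m; v ends -28 m/s.
6–8 s: v starts -28 m/s; Δx = -28·2 + ½·-2·2² = -60 m; v ends -32 m/s.
8–13 s: v starts -32 m/s; Δx = -32·5 + ½·4·5² = -110 m; v ends -12 m/s.
13–17 s: v starts -12 m/s; Δx = -12·4 + ½·-2·4² = -64 m; v ends -20 m/s.
x(17) = -1 + Σ Δx = -295 m.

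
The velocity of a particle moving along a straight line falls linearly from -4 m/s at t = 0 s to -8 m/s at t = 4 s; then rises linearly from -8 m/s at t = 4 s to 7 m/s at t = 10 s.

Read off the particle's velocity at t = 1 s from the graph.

On 0–4 s the graph is linear from -4 to -8 m/s: v(1) = -4 + (-8 − -4)·(1 − 0)/(4 − 0) = -5 m/s.

-5 m/s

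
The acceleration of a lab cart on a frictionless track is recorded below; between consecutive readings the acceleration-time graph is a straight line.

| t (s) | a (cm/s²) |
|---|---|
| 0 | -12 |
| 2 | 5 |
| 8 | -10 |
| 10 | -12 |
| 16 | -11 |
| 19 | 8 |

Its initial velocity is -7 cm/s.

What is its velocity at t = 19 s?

Δv equals the area under the a-t graph; then v = v₀ + Δv.
0–2 s: ½(-12 + 5)(2) = -7 cm/s
2–8 s: ½(5 + -10)(6) = -15 cm/s
8–10 s: ½(-10 + -12)(2) = -22 cm/s
10–16 s: ½(-12 + -11)(6) = -69 cm/s
16–19 s: ½(-11 + 8)(3) = -4.5 cm/s
Δv = -117.5 cm/s, so v(19) = -7 + (-117.5) = -124.5 cm/s.

-124.5 cm/s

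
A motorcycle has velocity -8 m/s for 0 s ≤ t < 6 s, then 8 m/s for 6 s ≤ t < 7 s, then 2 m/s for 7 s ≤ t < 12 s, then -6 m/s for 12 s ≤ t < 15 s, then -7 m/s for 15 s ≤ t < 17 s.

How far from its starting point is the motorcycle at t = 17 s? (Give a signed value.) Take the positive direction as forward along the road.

-62 m

Displacement is the signed area under the v-t curve.
0–6 s: -8 × 6 = -48 m
6–7 s: 8 × 1 = 8 m
7–12 s: 2 × 5 = 10 m
12–15 s: -6 × 3 = -18 m
15–17 s: -7 × 2 = -14 m
Net displacement = -62 m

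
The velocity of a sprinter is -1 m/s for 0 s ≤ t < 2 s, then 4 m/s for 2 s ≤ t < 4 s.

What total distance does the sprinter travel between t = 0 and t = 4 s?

10 m

Distance (not displacement) is the total path length: add the absolute areas under v-t.
0–2 s: |-1| × 2 = 2 m
2–4 s: |4| × 2 = 8 m
Total distance = 10 m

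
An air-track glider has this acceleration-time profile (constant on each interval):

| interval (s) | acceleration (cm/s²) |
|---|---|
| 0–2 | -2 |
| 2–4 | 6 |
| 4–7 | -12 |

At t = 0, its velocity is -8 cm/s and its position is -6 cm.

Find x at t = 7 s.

-92 cm

On each constant-a segment, Δv = aΔt and Δx = v₀Δt + ½aΔt²; chain segment to segment.
0–2 s: v starts -8 cm/s; Δx = -8·2 + ½·-2·2² = -20 cm; v ends -12 cm/s.
2–4 s: v starts -12 cm/s; Δx = -12·2 + ½·6·2² = -12 cm; v ends 0 cm/s.
4–7 s: v starts 0 cm/s; Δx = 0·3 + ½·-12·3² = -54 cm; v ends -36 cm/s.
x(7) = -6 + Σ Δx = -92 cm.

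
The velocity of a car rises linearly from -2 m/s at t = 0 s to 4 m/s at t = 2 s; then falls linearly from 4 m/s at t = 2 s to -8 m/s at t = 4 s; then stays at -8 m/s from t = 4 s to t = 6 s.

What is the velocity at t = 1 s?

1 m/s

On 0–2 s the graph is linear from -2 to 4 m/s: v(1) = -2 + (4 − -2)·(1 − 0)/(2 − 0) = 1 m/s.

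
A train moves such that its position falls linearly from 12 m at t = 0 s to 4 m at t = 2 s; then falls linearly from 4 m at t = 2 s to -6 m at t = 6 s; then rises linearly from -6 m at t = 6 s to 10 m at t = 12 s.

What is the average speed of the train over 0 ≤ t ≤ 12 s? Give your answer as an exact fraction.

Average speed = (total path length)/(elapsed time); on a piecewise-linear x-t graph the path length is Σ|Δx|.
0–2 s: |Δx| = |4 − 12| = 8 m
2–6 s: |Δx| = |-6 − 4| = 10 m
6–12 s: |Δx| = |10 − -6| = 16 m
Total path = 34 m; average speed = 34/12 = 17/6 m/s.

17/6 m/s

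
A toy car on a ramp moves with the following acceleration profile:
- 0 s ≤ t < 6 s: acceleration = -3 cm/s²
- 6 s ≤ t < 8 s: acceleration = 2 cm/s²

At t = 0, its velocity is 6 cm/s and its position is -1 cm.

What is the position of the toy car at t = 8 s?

-39 cm

On each constant-a segment, Δv = aΔt and Δx = v₀Δt + ½aΔt²; chain segment to segment.
0–6 s: v starts 6 cm/s; Δx = 6·6 + ½·-3·6² = -18 cm; v ends -12 cm/s.
6–8 s: v starts -12 cm/s; Δx = -12·2 + ½·2·2² = -20 cm; v ends -8 cm/s.
x(8) = -1 + Σ Δx = -39 cm.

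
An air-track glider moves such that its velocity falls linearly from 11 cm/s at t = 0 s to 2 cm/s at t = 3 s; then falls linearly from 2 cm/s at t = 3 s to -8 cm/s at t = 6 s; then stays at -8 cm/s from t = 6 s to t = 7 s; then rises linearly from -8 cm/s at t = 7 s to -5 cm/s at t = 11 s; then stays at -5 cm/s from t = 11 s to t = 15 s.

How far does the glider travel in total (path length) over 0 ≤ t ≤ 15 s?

Distance (not displacement) is the total path length: add the absolute areas under v-t.
0–3 s: |½(11 + 2)(3)| = 19.5 cm
3–6 s: v = 0 at t = 3.6 s; triangle areas 0.6 + 9.6 = 10.2 cm
6–7 s: |-8| × 1 = 8 cm
7–11 s: |½(-8 + -5)(4)| = 26 cm
11–15 s: |-5| × 4 = 20 cm
Total distance = 83.7 cm

83.7 cm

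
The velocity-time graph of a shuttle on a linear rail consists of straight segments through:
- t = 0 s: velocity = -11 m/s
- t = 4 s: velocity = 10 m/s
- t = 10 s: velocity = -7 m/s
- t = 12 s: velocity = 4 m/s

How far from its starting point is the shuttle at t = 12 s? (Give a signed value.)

Net displacement equals the area under the velocity-time graph (areas below the axis count negative).
0–4 s: ½(-11 + 10)(4) = -2 m
4–10 s: ½(10 + -7)(6) = 9 m
10–12 s: ½(-7 + 4)(2) = -3 m
Net displacement = 4 m

4 m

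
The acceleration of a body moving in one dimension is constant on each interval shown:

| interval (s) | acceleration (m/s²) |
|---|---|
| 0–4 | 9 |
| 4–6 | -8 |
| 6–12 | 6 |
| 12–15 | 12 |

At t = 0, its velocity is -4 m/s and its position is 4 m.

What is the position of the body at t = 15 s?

522 m

On each constant-a segment, Δv = aΔt and Δx = v₀Δt + ½aΔt²; chain segment to segment.
0–4 s: v starts -4 m/s; Δx = -4·4 + ½·9·4² = 56 m; v ends 32 m/s.
4–6 s: v starts 32 m/s; Δx = 32·2 + ½·-8·2² = 48 m; v ends 16 m/s.
6–12 s: v starts 16 m/s; Δx = 16·6 + ½·6·6² = 204 m; v ends 52 m/s.
12–15 s: v starts 52 m/s; Δx = 52·3 + ½·12·3² = 210 m; v ends 88 m/s.
x(15) = 4 + Σ Δx = 522 m.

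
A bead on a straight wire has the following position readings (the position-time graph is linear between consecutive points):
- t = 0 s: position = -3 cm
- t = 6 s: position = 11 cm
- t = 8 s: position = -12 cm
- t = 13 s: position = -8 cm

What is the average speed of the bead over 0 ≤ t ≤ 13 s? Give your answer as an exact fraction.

41/13 cm/s

Average speed = (total path length)/(elapsed time); on a piecewise-linear x-t graph the path length is Σ|Δx|.
0–6 s: |Δx| = |11 − -3| = 14 cm
6–8 s: |Δx| = |-12 − 11| = 23 cm
8–13 s: |Δx| = |-8 − -12| = 4 cm
Total path = 41 cm; average speed = 41/13 = 41/13 cm/s.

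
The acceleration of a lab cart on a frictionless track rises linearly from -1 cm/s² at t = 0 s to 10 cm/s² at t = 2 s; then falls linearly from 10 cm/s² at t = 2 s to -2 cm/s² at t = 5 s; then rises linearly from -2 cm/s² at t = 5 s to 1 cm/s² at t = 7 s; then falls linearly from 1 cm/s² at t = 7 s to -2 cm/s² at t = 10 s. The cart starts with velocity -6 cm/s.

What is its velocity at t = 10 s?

Δv equals the area under the a-t graph; then v = v₀ + Δv.
0–2 s: ½(-1 + 10)(2) = 9 cm/s
2–5 s: ½(10 + -2)(3) = 12 cm/s
5–7 s: ½(-2 + 1)(2) = -1 cm/s
7–10 s: ½(1 + -2)(3) = -1.5 cm/s
Δv = 18.5 cm/s, so v(10) = -6 + (18.5) = 12.5 cm/s.

12.5 cm/s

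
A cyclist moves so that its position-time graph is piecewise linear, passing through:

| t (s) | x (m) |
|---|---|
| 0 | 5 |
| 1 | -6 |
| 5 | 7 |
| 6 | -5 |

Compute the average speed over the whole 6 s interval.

Average speed = (total path length)/(elapsed time); on a piecewise-linear x-t graph the path length is Σ|Δx|.
0–1 s: |Δx| = |-6 − 5| = 11 m
1–5 s: |Δx| = |7 − -6| = 13 m
5–6 s: |Δx| = |-5 − 7| = 12 m
Total path = 36 m; average speed = 36/6 = 6 m/s.

6 m/s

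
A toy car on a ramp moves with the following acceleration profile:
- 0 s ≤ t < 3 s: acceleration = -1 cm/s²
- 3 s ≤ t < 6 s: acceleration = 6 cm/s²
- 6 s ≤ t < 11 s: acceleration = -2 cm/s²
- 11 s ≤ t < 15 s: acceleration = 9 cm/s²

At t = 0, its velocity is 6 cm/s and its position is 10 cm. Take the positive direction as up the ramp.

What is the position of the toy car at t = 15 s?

On each constant-a segment, Δv = aΔt and Δx = v₀Δt + ½aΔt²; chain segment to segment.
0–3 s: v starts 6 cm/s; Δx = 6·3 + ½·-1·3² = 13.5 cm; v ends 3 cm/s.
3–6 s: v starts 3 cm/s; Δx = 3·3 + ½·6·3² = 36 cm; v ends 21 cm/s.
6–11 s: v starts 21 cm/s; Δx = 21·5 + ½·-2·5² = 80 cm; v ends 11 cm/s.
11–15 s: v starts 11 cm/s; Δx = 11·4 + ½·9·4² = 116 cm; v ends 47 cm/s.
x(15) = 10 + Σ Δx = 255.5 cm.

255.5 cm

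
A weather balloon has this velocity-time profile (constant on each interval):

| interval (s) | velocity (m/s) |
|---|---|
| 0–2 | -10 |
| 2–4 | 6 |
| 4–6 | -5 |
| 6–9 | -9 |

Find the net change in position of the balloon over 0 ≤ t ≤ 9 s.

-45 m

Net displacement equals the area under the velocity-time graph (areas below the axis count negative).
0–2 s: -10 × 2 = -20 m
2–4 s: 6 × 2 = 12 m
4–6 s: -5 × 2 = -10 m
6–9 s: -9 × 3 = -27 m
Net displacement = -45 m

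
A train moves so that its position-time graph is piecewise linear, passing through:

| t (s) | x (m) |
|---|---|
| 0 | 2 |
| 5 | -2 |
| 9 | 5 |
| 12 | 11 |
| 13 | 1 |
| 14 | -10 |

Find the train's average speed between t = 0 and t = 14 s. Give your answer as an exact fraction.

19/7 m/s

Average speed = (total path length)/(elapsed time); on a piecewise-linear x-t graph the path length is Σ|Δx|.
0–5 s: |Δx| = |-2 − 2| = 4 m
5–9 s: |Δx| = |5 − -2| = 7 m
9–12 s: |Δx| = |11 − 5| = 6 m
12–13 s: |Δx| = |1 − 11| = 10 m
13–14 s: |Δx| = |-10 − 1| = 11 m
Total path = 38 m; average speed = 38/14 = 19/7 m/s.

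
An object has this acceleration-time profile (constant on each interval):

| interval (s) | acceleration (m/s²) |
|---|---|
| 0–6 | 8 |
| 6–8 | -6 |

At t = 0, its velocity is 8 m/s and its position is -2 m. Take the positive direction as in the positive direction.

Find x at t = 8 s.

290 m

On each constant-a segment, Δv = aΔt and Δx = v₀Δt + ½aΔt²; chain segment to segment.
0–6 s: v starts 8 m/s; Δx = 8·6 + ½·8·6² = 192 m; v ends 56 m/s.
6–8 s: v starts 56 m/s; Δx = 56·2 + ½·-6·2² = 100 m; v ends 44 m/s.
x(8) = -2 + Σ Δx = 290 m.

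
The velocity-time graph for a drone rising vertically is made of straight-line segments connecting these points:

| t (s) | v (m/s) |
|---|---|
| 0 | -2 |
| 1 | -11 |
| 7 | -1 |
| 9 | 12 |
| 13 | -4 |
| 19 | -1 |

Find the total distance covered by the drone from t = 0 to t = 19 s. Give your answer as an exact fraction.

2305/26 m

Total distance travelled is ∫|v| dt — sum the magnitudes of each area piece.
0–1 s: |½(-2 + -11)(1)| = 6.5 m
1–7 s: |½(-11 + -1)(6)| = 36 m
7–9 s: v = 0 at t = 93/13 s; triangle areas 1/13 + 144/13 = 145/13 m
9–13 s: v = 0 at t = 12 s; triangle areas 18 + 2 = 20 m
13–19 s: |½(-4 + -1)(6)| = 15 m
Total distance = 2305/26 m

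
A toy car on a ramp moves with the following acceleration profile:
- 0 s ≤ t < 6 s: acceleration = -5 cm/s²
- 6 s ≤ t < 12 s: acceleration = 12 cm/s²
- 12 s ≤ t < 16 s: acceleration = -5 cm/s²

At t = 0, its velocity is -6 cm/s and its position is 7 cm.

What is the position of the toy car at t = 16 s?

On each constant-a segment, Δv = aΔt and Δx = v₀Δt + ½aΔt²; chain segment to segment.
0–6 s: v starts -6 cm/s; Δx = -6·6 + ½·-5·6² = -126 cm; v ends -36 cm/s.
6–12 s: v starts -36 cm/s; Δx = -36·6 + ½·12·6² = 0 cm; v ends 36 cm/s.
12–16 s: v starts 36 cm/s; Δx = 36·4 + ½·-5·4² = 104 cm; v ends 16 cm/s.
x(16) = 7 + Σ Δx = -15 cm.

-15 cm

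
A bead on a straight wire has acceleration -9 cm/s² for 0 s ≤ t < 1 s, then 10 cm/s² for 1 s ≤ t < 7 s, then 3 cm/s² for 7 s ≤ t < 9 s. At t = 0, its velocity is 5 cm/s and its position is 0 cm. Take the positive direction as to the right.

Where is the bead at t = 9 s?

On each constant-a segment, Δv = aΔt and Δx = v₀Δt + ½aΔt²; chain segment to segment.
0–1 s: v starts 5 cm/s; Δx = 5·1 + ½·-9·1² = 0.5 cm; v ends -4 cm/s.
1–7 s: v starts -4 cm/s; Δx = -4·6 + ½·10·6² = 156 cm; v ends 56 cm/s.
7–9 s: v starts 56 cm/s; Δx = 56·2 + ½·3·2² = 118 cm; v ends 62 cm/s.
x(9) = 0 + Σ Δx = 274.5 cm.

274.5 cm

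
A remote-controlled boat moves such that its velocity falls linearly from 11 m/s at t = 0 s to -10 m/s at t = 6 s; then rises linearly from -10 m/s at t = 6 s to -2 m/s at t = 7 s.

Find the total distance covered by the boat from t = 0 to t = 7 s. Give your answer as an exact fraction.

Total distance travelled is ∫|v| dt — sum the magnitudes of each area piece.
0–6 s: v = 0 at t = 22/7 s; triangle areas 121/7 + 100/7 = 221/7 m
6–7 s: |½(-10 + -2)(1)| = 6 m
Total distance = 263/7 m

263/7 m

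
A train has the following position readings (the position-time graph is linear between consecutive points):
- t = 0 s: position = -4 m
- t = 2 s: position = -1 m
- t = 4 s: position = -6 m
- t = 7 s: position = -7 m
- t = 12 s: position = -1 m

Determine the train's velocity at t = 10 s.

1.2 m/s

Velocity is the slope of the x-t graph on 7–12 s: (-1 − -7)/(12 − 7) = 1.2 m/s.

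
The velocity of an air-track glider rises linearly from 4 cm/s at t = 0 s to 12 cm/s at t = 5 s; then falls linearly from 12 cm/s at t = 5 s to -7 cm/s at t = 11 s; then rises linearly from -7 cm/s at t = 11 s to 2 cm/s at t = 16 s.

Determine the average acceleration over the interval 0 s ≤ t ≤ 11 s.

-1 cm/s²

Average acceleration = Δv/Δt = (-7 − 4)/(11 − 0) = -1 cm/s².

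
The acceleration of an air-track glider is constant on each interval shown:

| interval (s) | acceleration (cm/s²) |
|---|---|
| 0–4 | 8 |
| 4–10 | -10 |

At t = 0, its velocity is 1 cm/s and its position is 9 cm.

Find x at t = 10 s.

On each constant-a segment, Δv = aΔt and Δx = v₀Δt + ½aΔt²; chain segment to segment.
0–4 s: v starts 1 cm/s; Δx = 1·4 + ½·8·4² = 68 cm; v ends 33 cm/s.
4–10 s: v starts 33 cm/s; Δx = 33·6 + ½·-10·6² = 18 cm; v ends -27 cm/s.
x(10) = 9 + Σ Δx = 95 cm.

95 cm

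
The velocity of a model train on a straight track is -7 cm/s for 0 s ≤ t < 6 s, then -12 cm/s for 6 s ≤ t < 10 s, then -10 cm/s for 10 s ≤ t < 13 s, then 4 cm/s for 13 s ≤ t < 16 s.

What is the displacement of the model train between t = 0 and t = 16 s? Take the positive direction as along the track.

-108 cm

Net displacement equals the area under the velocity-time graph (areas below the axis count negative).
0–6 s: -7 × 6 = -42 cm
6–10 s: -12 × 4 = -48 cm
10–13 s: -10 × 3 = -30 cm
13–16 s: 4 × 3 = 12 cm
Net displacement = -108 cm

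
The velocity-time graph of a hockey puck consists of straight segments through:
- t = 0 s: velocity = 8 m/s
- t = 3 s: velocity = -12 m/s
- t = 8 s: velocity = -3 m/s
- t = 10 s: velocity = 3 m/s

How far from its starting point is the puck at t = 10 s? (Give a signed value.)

-43.5 m

Net displacement equals the area under the velocity-time graph (areas below the axis count negative).
0–3 s: ½(8 + -12)(3) = -6 m
3–8 s: ½(-12 + -3)(5) = -37.5 m
8–10 s: ½(-3 + 3)(2) = 0 m
Net displacement = -43.5 m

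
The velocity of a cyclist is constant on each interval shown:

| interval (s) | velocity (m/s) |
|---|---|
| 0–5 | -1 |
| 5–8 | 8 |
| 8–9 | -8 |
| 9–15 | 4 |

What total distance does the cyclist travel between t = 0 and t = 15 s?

Total distance travelled is ∫|v| dt — sum the magnitudes of each area piece.
0–5 s: |-1| × 5 = 5 m
5–8 s: |8| × 3 = 24 m
8–9 s: |-8| × 1 = 8 m
9–15 s: |4| × 6 = 24 m
Total distance = 61 m

61 m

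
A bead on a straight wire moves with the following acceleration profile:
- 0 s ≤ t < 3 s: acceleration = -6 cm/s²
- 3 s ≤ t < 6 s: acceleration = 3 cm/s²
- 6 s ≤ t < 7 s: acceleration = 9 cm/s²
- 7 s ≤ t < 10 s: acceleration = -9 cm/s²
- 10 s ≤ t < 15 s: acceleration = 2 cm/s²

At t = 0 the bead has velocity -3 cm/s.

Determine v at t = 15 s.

Δv equals the area under the a-t graph; then v = v₀ + Δv.
0–3 s: -6 × 3 = -18 cm/s
3–6 s: 3 × 3 = 9 cm/s
6–7 s: 9 × 1 = 9 cm/s
7–10 s: -9 × 3 = -27 cm/s
10–15 s: 2 × 5 = 10 cm/s
Δv = -17 cm/s, so v(15) = -3 + (-17) = -20 cm/s.

-20 cm/s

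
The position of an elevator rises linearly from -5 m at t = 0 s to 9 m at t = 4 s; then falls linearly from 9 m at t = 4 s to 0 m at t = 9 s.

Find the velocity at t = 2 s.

3.5 m/s

Velocity is the slope of the x-t graph on 0–4 s: (9 − -5)/(4 − 0) = 3.5 m/s.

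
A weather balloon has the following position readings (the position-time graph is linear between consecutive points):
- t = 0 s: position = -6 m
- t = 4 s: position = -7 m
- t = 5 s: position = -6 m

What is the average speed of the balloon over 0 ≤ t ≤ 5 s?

0.4 m/s

Average speed = (total path length)/(elapsed time); on a piecewise-linear x-t graph the path length is Σ|Δx|.
0–4 s: |Δx| = |-7 − -6| = 1 m
4–5 s: |Δx| = |-6 − -7| = 1 m
Total path = 2 m; average speed = 2/5 = 0.4 m/s.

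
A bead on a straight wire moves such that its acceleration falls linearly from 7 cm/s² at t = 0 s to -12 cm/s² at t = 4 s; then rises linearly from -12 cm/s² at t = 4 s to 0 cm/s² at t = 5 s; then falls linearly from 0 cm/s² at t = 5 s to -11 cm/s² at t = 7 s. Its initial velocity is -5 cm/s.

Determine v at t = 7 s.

Δv equals the area under the a-t graph; then v = v₀ + Δv.
0–4 s: ½(7 + -12)(4) = -10 cm/s
4–5 s: ½(-12 + 0)(1) = -6 cm/s
5–7 s: ½(0 + -11)(2) = -11 cm/s
Δv = -27 cm/s, so v(7) = -5 + (-27) = -32 cm/s.

-32 cm/s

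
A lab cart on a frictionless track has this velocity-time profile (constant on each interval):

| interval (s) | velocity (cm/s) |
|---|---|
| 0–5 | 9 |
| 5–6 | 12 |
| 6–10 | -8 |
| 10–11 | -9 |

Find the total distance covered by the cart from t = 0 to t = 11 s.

Distance (not displacement) is the total path length: add the absolute areas under v-t.
0–5 s: |9| × 5 = 45 cm
5–6 s: |12| × 1 = 12 cm
6–10 s: |-8| × 4 = 32 cm
10–11 s: |-9| × 1 = 9 cm
Total distance = 98 cm

98 cm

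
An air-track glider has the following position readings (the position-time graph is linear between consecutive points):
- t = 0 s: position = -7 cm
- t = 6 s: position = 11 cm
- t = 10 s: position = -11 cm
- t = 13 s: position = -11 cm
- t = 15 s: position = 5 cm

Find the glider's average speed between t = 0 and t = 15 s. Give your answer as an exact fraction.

Average speed = (total path length)/(elapsed time); on a piecewise-linear x-t graph the path length is Σ|Δx|.
0–6 s: |Δx| = |11 − -7| = 18 cm
6–10 s: |Δx| = |-11 − 11| = 22 cm
10–13 s: |Δx| = |-11 − -11| = 0 cm
13–15 s: |Δx| = |5 − -11| = 16 cm
Total path = 56 cm; average speed = 56/15 = 56/15 cm/s.

56/15 cm/s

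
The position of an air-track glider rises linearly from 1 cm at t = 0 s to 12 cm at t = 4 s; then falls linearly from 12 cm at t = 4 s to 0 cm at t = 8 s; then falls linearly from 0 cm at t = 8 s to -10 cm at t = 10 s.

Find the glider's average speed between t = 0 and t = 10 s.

3.3 cm/s

Average speed = (total path length)/(elapsed time); on a piecewise-linear x-t graph the path length is Σ|Δx|.
0–4 s: |Δx| = |12 − 1| = 11 cm
4–8 s: |Δx| = |0 − 12| = 12 cm
8–10 s: |Δx| = |-10 − 0| = 10 cm
Total path = 33 cm; average speed = 33/10 = 3.3 cm/s.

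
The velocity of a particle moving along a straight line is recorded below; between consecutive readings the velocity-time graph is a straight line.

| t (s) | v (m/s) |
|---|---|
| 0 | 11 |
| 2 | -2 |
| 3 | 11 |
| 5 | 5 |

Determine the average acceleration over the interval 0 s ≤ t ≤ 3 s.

0 m/s²

Average acceleration = Δv/Δt = (11 − 11)/(3 − 0) = 0 m/s².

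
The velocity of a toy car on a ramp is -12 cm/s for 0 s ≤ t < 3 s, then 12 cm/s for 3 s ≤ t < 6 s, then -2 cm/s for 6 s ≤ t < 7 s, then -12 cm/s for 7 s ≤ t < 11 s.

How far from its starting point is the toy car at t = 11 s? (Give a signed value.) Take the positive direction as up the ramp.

Displacement is the signed area under the v-t curve.
0–3 s: -12 × 3 = -36 cm
3–6 s: 12 × 3 = 36 cm
6–7 s: -2 × 1 = -2 cm
7–11 s: -12 × 4 = -48 cm
Net displacement = -50 cm

-50 cm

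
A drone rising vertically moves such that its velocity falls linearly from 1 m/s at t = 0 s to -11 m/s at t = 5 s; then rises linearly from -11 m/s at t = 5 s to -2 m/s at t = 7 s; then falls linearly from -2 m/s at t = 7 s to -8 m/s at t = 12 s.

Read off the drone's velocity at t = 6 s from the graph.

-6.5 m/s

On 5–7 s the graph is linear from -11 to -2 m/s: v(6) = -11 + (-2 − -11)·(6 − 5)/(7 − 5) = -6.5 m/s.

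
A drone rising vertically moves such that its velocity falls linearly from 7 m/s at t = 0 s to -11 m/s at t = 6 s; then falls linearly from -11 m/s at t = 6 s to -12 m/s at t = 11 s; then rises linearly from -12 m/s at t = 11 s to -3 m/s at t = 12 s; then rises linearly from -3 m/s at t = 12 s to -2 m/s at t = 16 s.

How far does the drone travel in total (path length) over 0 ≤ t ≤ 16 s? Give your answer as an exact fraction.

310/3 m

Total distance travelled is ∫|v| dt — sum the magnitudes of each area piece.
0–6 s: v = 0 at t = 7/3 s; triangle areas 49/6 + 121/6 = 85/3 m
6–11 s: |½(-11 + -12)(5)| = 57.5 m
11–12 s: |½(-12 + -3)(1)| = 7.5 m
12–16 s: |½(-3 + -2)(4)| = 10 m
Total distance = 310/3 m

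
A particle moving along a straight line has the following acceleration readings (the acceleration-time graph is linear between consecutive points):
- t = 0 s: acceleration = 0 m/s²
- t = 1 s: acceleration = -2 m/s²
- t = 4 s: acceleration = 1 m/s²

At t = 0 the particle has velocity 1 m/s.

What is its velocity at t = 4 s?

Δv equals the area under the a-t graph; then v = v₀ + Δv.
0–1 s: ½(0 + -2)(1) = -1 m/s
1–4 s: ½(-2 + 1)(3) = -1.5 m/s
Δv = -2.5 m/s, so v(4) = 1 + (-2.5) = -1.5 m/s.

-1.5 m/s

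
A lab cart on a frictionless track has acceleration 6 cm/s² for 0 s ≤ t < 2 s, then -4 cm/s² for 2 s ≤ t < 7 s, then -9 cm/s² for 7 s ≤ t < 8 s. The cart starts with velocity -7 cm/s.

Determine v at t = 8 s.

Δv equals the area under the a-t graph; then v = v₀ + Δv.
0–2 s: 6 × 2 = 12 cm/s
2–7 s: -4 × 5 = -20 cm/s
7–8 s: -9 × 1 = -9 cm/s
Δv = -17 cm/s, so v(8) = -7 + (-17) = -24 cm/s.

-24 cm/s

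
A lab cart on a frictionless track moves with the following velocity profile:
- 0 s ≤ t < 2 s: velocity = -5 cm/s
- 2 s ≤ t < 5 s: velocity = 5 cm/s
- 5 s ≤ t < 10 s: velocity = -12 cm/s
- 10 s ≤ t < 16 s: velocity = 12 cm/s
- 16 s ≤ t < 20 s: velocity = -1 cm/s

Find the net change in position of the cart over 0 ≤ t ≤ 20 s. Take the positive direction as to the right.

Displacement is the signed area under the v-t curve.
0–2 s: -5 × 2 = -10 cm
2–5 s: 5 × 3 = 15 cm
5–10 s: -12 × 5 = -60 cm
10–16 s: 12 × 6 = 72 cm
16–20 s: -1 × 4 = -4 cm
Net displacement = 13 cm

13 cm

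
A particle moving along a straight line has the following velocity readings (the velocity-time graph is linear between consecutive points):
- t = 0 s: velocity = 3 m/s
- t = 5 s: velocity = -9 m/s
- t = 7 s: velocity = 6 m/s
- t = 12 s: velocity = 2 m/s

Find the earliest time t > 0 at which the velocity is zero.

v changes sign on 0–5 s (from 3 to -9); the graph is linear there, so v = 0 at t = 0 + (-3)·(5 − 0)/(-9 − 3) = 1.25 s.

t = 1.25 s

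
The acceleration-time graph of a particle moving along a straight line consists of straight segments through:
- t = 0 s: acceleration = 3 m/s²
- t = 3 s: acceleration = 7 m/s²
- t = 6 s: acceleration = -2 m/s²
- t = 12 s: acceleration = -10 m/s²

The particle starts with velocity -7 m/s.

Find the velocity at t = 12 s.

Δv equals the area under the a-t graph; then v = v₀ + Δv.
0–3 s: ½(3 + 7)(3) = 15 m/s
3–6 s: ½(7 + -2)(3) = 7.5 m/s
6–12 s: ½(-2 + -10)(6) = -36 m/s
Δv = -13.5 m/s, so v(12) = -7 + (-13.5) = -20.5 m/s.

-20.5 m/s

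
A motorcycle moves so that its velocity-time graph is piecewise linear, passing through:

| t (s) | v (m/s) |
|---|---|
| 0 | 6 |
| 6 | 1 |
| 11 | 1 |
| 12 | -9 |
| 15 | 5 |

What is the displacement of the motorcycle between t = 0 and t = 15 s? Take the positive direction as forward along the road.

16 m

Displacement is the signed area under the v-t curve.
0–6 s: ½(6 + 1)(6) = 21 m
6–11 s: 1 × 5 = 5 m
11–12 s: ½(1 + -9)(1) = -4 m
12–15 s: ½(-9 + 5)(3) = -6 m
Net displacement = 16 m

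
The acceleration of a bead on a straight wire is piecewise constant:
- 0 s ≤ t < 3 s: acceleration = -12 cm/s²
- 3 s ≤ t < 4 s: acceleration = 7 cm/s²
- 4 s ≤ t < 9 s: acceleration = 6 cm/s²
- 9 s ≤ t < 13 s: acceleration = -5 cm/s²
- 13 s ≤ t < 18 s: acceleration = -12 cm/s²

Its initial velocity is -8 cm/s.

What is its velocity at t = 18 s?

-87 cm/s

Δv equals the area under the a-t graph; then v = v₀ + Δv.
0–3 s: -12 × 3 = -36 cm/s
3–4 s: 7 × 1 = 7 cm/s
4–9 s: 6 × 5 = 30 cm/s
9–13 s: -5 × 4 = -20 cm/s
13–18 s: -12 × 5 = -60 cm/s
Δv = -79 cm/s, so v(18) = -8 + (-79) = -87 cm/s.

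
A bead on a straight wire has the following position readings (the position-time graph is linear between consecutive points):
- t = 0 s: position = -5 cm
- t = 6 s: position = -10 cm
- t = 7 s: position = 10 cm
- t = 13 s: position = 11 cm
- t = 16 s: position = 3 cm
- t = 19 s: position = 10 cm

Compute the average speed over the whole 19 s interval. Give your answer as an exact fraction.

41/19 cm/s

Average speed = (total path length)/(elapsed time); on a piecewise-linear x-t graph the path length is Σ|Δx|.
0–6 s: |Δx| = |-10 − -5| = 5 cm
6–7 s: |Δx| = |10 − -10| = 20 cm
7–13 s: |Δx| = |11 − 10| = 1 cm
13–16 s: |Δx| = |3 − 11| = 8 cm
16–19 s: |Δx| = |10 − 3| = 7 cm
Total path = 41 cm; average speed = 41/19 = 41/19 cm/s.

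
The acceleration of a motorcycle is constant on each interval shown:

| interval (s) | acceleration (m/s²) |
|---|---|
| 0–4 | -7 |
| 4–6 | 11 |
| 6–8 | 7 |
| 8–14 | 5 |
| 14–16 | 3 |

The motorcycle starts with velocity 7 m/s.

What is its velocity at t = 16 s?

51 m/s

Δv equals the area under the a-t graph; then v = v₀ + Δv.
0–4 s: -7 × 4 = -28 m/s
4–6 s: 11 × 2 = 22 m/s
6–8 s: 7 × 2 = 14 m/s
8–14 s: 5 × 6 = 30 m/s
14–16 s: 3 × 2 = 6 m/s
Δv = 44 m/s, so v(16) = 7 + (44) = 51 m/s.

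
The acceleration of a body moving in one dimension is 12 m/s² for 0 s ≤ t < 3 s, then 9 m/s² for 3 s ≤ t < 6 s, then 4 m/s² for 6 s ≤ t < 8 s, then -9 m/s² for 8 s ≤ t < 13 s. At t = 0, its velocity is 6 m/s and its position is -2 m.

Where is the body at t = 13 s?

On each constant-a segment, Δv = aΔt and Δx = v₀Δt + ½aΔt²; chain segment to segment.
0–3 s: v starts 6 m/s; Δx = 6·3 + ½·12·3² = 72 m; v ends 42 m/s.
3–6 s: v starts 42 m/s; Δx = 42·3 + ½·9·3² = 166.5 m; v ends 69 m/s.
6–8 s: v starts 69 m/s; Δx = 69·2 + ½·4·2² = 146 m; v ends 77 m/s.
8–13 s: v starts 77 m/s; Δx = 77·5 + ½·-9·5² = 272.5 m; v ends 32 m/s.
x(13) = -2 + Σ Δx = 655 m.

655 m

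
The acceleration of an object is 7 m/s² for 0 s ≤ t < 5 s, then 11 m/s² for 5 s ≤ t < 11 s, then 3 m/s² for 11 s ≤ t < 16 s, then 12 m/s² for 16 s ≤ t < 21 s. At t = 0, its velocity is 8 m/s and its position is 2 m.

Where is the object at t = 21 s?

On each constant-a segment, Δv = aΔt and Δx = v₀Δt + ½aΔt²; chain segment to segment.
0–5 s: v starts 8 m/s; Δx = 8·5 + ½·7·5² = 127.5 m; v ends 43 m/s.
5–11 s: v starts 43 m/s; Δx = 43·6 + ½·11·6² = 456 m; v ends 109 m/s.
11–16 s: v starts 109 m/s; Δx = 109·5 + ½·3·5² = 582.5 m; v ends 124 m/s.
16–21 s: v starts 124 m/s; Δx = 124·5 + ½·12·5² = 770 m; v ends 184 m/s.
x(21) = 2 + Σ Δx = 1938 m.

1938 m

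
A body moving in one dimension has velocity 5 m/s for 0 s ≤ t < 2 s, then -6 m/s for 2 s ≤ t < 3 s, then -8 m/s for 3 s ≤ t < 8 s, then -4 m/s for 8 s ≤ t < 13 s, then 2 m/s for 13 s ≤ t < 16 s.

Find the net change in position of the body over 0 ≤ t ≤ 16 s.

-50 m

Net displacement equals the area under the velocity-time graph (areas below the axis count negative).
0–2 s: 5 × 2 = 10 m
2–3 s: -6 × 1 = -6 m
3–8 s: -8 × 5 = -40 m
8–13 s: -4 × 5 = -20 m
13–16 s: 2 × 3 = 6 m
Net displacement = -50 m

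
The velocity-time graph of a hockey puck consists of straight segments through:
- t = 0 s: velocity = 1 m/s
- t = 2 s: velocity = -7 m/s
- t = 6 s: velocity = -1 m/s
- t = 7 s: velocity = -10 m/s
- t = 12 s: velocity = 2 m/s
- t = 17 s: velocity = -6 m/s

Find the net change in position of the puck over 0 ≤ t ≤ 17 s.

Displacement is the signed area under the v-t curve.
0–2 s: ½(1 + -7)(2) = -6 m
2–6 s: ½(-7 + -1)(4) = -16 m
6–7 s: ½(-1 + -10)(1) = -5.5 m
7–12 s: ½(-10 + 2)(5) = -20 m
12–17 s: ½(2 + -6)(5) = -10 m
Net displacement = -57.5 m

-57.5 m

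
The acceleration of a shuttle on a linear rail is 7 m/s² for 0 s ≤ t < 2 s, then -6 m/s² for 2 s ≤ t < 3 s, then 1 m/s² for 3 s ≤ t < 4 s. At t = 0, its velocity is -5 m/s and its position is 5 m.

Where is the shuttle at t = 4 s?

On each constant-a segment, Δv = aΔt and Δx = v₀Δt + ½aΔt²; chain segment to segment.
0–2 s: v starts -5 m/s; Δx = -5·2 + ½·7·2² = 4 m; v ends 9 m/s.
2–3 s: v starts 9 m/s; Δx = 9·1 + ½·-6·1² = 6 m; v ends 3 m/s.
3–4 s: v starts 3 m/s; Δx = 3·1 + ½·1·1² = 3.5 m; v ends 4 m/s.
x(4) = 5 + Σ Δx = 18.5 m.

18.5 m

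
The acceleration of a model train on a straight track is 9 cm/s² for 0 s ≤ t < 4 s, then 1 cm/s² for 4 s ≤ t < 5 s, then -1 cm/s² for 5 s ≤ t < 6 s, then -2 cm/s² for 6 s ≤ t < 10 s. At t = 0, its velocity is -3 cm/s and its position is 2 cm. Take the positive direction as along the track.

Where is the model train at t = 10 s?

245 cm

On each constant-a segment, Δv = aΔt and Δx = v₀Δt + ½aΔt²; chain segment to segment.
0–4 s: v starts -3 cm/s; Δx = -3·4 + ½·9·4² = 60 cm; v ends 33 cm/s.
4–5 s: v starts 33 cm/s; Δx = 33·1 + ½·1·1² = 33.5 cm; v ends 34 cm/s.
5–6 s: v starts 34 cm/s; Δx = 34·1 + ½·-1·1² = 33.5 cm; v ends 33 cm/s.
6–10 s: v starts 33 cm/s; Δx = 33·4 + ½·-2·4² = 116 cm; v ends 25 cm/s.
x(10) = 2 + Σ Δx = 245 cm.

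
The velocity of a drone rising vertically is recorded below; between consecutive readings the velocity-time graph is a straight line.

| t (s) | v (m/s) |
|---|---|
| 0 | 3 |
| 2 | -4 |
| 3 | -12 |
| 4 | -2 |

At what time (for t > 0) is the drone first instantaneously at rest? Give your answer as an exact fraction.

t = 6/7 s

v changes sign on 0–2 s (from 3 to -4); the graph is linear there, so v = 0 at t = 0 + (-3)·(2 − 0)/(-4 − 3) = 6/7 s.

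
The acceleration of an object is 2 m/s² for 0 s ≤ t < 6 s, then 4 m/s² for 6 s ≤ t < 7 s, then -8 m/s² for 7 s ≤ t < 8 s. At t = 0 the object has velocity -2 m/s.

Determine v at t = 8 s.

Δv equals the area under the a-t graph; then v = v₀ + Δv.
0–6 s: 2 × 6 = 12 m/s
6–7 s: 4 × 1 = 4 m/s
7–8 s: -8 × 1 = -8 m/s
Δv = 8 m/s, so v(8) = -2 + (8) = 6 m/s.

6 m/s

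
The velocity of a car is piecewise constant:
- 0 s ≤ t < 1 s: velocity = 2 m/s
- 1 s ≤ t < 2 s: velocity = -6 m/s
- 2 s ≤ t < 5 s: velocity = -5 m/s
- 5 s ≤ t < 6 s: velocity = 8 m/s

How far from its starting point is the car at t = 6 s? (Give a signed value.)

Displacement is the signed area under the v-t curve.
0–1 s: 2 × 1 = 2 m
1–2 s: -6 × 1 = -6 m
2–5 s: -5 × 3 = -15 m
5–6 s: 8 × 1 = 8 m
Net displacement = -11 m

-11 m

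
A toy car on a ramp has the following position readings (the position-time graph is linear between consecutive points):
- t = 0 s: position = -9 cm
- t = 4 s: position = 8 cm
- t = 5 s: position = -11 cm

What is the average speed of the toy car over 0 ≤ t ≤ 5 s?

Average speed = (total path length)/(elapsed time); on a piecewise-linear x-t graph the path length is Σ|Δx|.
0–4 s: |Δx| = |8 − -9| = 17 cm
4–5 s: |Δx| = |-11 − 8| = 19 cm
Total path = 36 cm; average speed = 36/5 = 7.2 cm/s.

7.2 cm/s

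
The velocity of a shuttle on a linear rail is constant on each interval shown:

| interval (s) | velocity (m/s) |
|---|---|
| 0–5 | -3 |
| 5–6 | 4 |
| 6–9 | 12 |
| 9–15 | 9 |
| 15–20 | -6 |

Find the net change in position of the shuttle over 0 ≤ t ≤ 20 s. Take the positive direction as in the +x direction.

49 m

Displacement is the signed area under the v-t curve.
0–5 s: -3 × 5 = -15 m
5–6 s: 4 × 1 = 4 m
6–9 s: 12 × 3 = 36 m
9–15 s: 9 × 6 = 54 m
15–20 s: -6 × 5 = -30 m
Net displacement = 49 m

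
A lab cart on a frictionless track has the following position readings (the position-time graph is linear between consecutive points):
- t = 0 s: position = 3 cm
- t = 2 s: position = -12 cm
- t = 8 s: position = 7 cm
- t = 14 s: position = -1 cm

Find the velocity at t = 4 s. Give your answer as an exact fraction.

19/6 cm/s

Velocity is the slope of the x-t graph on 2–8 s: (7 − -12)/(8 − 2) = 19/6 cm/s.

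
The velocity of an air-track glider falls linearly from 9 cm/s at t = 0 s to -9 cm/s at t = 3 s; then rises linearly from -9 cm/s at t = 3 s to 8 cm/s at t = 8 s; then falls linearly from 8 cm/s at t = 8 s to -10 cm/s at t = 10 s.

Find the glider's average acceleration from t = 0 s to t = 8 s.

Average acceleration = Δv/Δt = (8 − 9)/(8 − 0) = -0.125 cm/s².

-0.125 cm/s²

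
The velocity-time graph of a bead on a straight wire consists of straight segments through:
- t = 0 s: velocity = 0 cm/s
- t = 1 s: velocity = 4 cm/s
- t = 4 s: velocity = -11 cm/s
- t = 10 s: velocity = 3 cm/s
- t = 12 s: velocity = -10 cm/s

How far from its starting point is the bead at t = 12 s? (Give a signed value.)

-39.5 cm

Net displacement equals the area under the velocity-time graph (areas below the axis count negative).
0–1 s: ½(0 + 4)(1) = 2 cm
1–4 s: ½(4 + -11)(3) = -10.5 cm
4–10 s: ½(-11 + 3)(6) = -24 cm
10–12 s: ½(3 + -10)(2) = -7 cm
Net displacement = -39.5 cm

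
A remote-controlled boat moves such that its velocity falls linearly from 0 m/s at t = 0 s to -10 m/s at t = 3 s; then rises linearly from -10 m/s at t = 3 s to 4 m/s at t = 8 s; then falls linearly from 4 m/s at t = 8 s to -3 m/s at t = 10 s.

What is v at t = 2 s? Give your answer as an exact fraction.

-20/3 m/s

On 0–3 s the graph is linear from 0 to -10 m/s: v(2) = 0 + (-10 − 0)·(2 − 0)/(3 − 0) = -20/3 m/s.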